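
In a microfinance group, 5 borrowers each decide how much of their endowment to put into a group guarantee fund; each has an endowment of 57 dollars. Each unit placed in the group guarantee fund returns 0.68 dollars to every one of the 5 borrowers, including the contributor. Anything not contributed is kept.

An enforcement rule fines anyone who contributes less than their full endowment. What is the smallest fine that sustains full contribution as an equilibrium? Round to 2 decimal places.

18.24 dollars

Given the others contribute fully, the best deviation is to contribute 0 (any partial contribution still incurs the fine and gives up units whose private return 0.68 is below 1).
Deviating from 57 to 0 saves 57 dollars but forfeits the deviator's share of the drop in the group guarantee fund: 0.68 × 57 = 38.76.
So the deviation gain is 57 − 38.76 = 18.24, and the fine must be at least 18.24 dollars to wipe it out.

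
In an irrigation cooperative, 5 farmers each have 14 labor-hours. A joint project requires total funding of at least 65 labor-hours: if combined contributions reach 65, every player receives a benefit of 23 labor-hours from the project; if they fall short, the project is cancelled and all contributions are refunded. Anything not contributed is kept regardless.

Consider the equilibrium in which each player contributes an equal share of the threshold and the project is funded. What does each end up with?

24 labor-hours

Equal share of the threshold: 65/5 = 13.
At this profile no one gains by cutting their contribution: any cut drops the total below 65, the project is cancelled, contributions are refunded, and the deviator ends with 14, which is less than 14 − 13 + 23 = 24. Contributing more than 13 just wastes the excess. So contributing exactly 13 is a best response.
Each player's payoff: 14 − 13 + 23 = 24.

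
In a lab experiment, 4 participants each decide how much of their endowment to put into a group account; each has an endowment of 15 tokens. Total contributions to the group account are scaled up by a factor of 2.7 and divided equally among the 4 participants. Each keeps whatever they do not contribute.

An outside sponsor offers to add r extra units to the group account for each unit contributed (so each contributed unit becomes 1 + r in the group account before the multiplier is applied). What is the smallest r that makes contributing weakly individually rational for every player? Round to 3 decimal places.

With matching at rate r, one contributed unit becomes (1 + r) in the group account and returns 2.7 × (1 + r) / 4 to the contributor.
Setting this equal to 1: 1 + r = 4/2.7 = 1.4815.
So the minimum matching rate is r = 1.4815 − 1 = 0.481.

0.481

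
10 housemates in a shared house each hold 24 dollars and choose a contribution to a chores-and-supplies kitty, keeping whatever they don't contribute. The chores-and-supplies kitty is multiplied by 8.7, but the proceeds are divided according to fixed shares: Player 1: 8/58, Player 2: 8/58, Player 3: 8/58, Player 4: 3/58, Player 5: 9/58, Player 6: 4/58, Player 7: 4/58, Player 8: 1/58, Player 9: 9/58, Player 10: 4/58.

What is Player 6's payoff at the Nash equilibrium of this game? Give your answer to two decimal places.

96.00 dollars

A player with share s gets back 8.7·s per unit contributed, so full contribution is dominant for anyone with s > 1/8.7 = 0.1149 and zero contribution is dominant for anyone below.
Player 1, Player 2, Player 3, Player 5 and Player 9 clear that bar, contributing 24 each; the remaining 5 contribute 0. Total contributed: 120.
Player 6 keeps 24 and receives 8.7 × 120 × 4/58 = 72.00 from the chores-and-supplies kitty, for a payoff of 96.00.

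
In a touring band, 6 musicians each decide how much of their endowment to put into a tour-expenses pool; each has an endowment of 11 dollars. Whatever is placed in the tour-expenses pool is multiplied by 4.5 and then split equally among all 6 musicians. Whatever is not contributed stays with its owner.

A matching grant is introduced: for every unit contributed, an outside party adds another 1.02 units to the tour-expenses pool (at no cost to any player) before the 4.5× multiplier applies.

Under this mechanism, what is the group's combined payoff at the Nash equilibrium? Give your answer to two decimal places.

599.94 dollars

Under the mechanism each unit contributed yields 4.5 × 2.02 / 6 = 1.5150 back to its contributor per unit of net cost, which exceeds 1, making full contribution the dominant choice for everyone.
At the Nash equilibrium everyone contributes 11. Group total payoff = 4.5 × 2.02 × 66 = 599.94.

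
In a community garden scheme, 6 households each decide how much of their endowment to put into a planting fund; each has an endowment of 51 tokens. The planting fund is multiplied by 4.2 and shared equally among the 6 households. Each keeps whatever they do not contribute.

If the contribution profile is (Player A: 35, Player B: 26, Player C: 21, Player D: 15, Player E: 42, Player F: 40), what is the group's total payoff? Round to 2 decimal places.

Total contributed: 35 + 26 + 21 + 15 + 42 + 40 = 179; total kept: 6 × 51 − 179 = 127.
The planting fund pays out 4.2 × 179 = 751.80 in aggregate.
Group total = 127 + 751.80 = 878.80.

878.80 tokens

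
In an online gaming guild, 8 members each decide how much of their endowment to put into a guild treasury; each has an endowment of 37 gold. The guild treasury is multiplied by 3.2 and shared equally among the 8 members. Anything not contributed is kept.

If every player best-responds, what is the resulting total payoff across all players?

296.00 gold

Each contributed unit returns 3.2/8 = 0.4000 to its contributor — below 1 — so contributing 0 is dominant for every player. At the Nash equilibrium everyone keeps their 37, and the group total is 8 × 37 = 296.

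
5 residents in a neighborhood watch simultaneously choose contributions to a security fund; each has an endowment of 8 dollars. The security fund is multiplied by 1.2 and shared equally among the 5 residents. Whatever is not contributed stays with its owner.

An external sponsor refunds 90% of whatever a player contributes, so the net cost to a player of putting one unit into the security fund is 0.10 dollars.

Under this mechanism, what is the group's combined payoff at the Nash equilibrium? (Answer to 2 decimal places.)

The effective private return per unit is now (1.2/5) / 0.10 = 2.4000 > 1, so every player's dominant strategy flips to full contribution.
At the Nash equilibrium everyone contributes 8. Group total payoff = 5 × (8 × 0.90 + 1.2 × 8) = 84.00.

84.00 dollars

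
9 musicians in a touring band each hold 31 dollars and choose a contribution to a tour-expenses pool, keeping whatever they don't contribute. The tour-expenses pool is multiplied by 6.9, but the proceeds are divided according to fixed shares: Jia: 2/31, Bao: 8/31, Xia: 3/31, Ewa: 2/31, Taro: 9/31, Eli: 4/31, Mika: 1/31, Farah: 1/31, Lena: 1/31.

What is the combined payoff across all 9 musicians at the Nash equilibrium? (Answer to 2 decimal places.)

Each unit j contributes comes back to j as 6.9 × (j's share), so j prefers to contribute only if that share exceeds 1/6.9 = 0.1449; otherwise keeping the unit dominates.
Bao and Taro are above the threshold, contributing 31 each; the remaining 7 contribute 0. Total contributed: 62.
The tour-expenses pool pays out 6.9 × 62 = 427.80 in total (split across the unequal shares, but the aggregate is all that matters for the group sum).
The 7 free-riders keep 31 each, adding 217. Group total = 217 + 427.80 = 644.80.

644.80 dollars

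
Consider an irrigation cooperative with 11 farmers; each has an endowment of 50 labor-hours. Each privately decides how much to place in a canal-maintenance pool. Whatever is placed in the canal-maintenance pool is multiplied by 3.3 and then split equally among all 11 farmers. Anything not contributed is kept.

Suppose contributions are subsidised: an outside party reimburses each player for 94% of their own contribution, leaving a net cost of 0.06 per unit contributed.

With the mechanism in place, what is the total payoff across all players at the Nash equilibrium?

Under the mechanism each unit contributed yields (3.3/11) / 0.06 = 5.0000 back to its contributor per unit of net cost, which exceeds 1, making full contribution the dominant choice for everyone.
So the Nash equilibrium is full contribution by all 11; the group earns 11 × (50 × 0.94 + 3.3 × 50) = 2332.00.

2332.00 labor-hours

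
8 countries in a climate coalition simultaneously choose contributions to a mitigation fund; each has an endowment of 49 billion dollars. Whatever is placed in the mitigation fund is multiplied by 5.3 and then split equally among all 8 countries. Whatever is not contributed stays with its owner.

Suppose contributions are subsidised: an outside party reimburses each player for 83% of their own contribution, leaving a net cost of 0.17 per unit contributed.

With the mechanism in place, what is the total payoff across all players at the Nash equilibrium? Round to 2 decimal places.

Under the mechanism each unit contributed yields (5.3/8) / 0.17 = 3.8971 back to its contributor per unit of net cost, which exceeds 1, making full contribution the dominant choice for everyone.
At the Nash equilibrium everyone contributes 49. Group total payoff = 8 × (49 × 0.83 + 5.3 × 49) = 2402.96.

2402.96 billion dollars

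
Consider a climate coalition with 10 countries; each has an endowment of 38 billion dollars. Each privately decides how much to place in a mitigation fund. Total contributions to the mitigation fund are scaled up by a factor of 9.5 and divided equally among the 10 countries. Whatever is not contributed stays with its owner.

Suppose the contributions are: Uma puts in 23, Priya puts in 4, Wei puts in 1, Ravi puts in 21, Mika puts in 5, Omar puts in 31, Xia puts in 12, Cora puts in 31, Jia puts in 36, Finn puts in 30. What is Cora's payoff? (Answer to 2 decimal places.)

Total contributed: 23 + 4 + 1 + 21 + 5 + 31 + 12 + 31 + 36 + 30 = 194.
Each receives 9.5 × 194 / 10 = 184.30 from the mitigation fund.
Cora keeps 38 − 31 = 7, so Cora's payoff is 7 + 184.30 = 191.30.

191.30 billion dollars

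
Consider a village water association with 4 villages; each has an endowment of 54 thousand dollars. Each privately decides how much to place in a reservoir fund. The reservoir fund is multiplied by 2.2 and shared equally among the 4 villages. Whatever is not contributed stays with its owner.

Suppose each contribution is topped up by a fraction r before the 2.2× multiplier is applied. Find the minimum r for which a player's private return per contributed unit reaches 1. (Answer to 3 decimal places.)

0.818

With matching at rate r, one contributed unit becomes (1 + r) in the reservoir fund and returns 2.2 × (1 + r) / 4 to the contributor.
Setting this equal to 1: 1 + r = 4/2.2 = 1.8182.
So the minimum matching rate is r = 1.8182 − 1 = 0.818.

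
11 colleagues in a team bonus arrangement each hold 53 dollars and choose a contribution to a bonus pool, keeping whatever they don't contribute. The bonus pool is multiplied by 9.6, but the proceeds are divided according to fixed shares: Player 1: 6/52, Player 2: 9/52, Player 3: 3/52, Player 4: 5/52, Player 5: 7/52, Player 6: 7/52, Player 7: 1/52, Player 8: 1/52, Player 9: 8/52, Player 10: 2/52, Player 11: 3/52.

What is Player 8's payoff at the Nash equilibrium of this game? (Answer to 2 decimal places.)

101.92 dollars

A player with share s gets back 9.6·s per unit contributed, so full contribution is dominant for anyone with s > 1/9.6 = 0.1042 and zero contribution is dominant for anyone below.
Player 1, Player 2, Player 5, Player 6 and Player 9 are above the threshold, contributing 53 each; the remaining 6 contribute 0. Total contributed: 265.
Player 8 keeps 53 and receives 9.6 × 265 × 1/52 = 48.92 from the bonus pool, for a payoff of 101.92.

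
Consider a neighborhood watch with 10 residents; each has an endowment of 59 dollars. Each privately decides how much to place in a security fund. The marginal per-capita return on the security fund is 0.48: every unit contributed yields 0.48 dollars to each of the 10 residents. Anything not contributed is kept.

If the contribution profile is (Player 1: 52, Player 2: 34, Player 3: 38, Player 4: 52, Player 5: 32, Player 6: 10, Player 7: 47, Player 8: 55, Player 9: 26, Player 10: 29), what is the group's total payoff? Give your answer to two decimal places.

2015.00 dollars

Total contributed: 52 + 34 + 38 + 52 + 32 + 10 + 47 + 55 + 26 + 29 = 375; total kept: 10 × 59 − 375 = 215.
The security fund pays out 0.48 × 10 × 375 = 1800.00 in aggregate.
Group total = 215 + 1800.00 = 2015.00.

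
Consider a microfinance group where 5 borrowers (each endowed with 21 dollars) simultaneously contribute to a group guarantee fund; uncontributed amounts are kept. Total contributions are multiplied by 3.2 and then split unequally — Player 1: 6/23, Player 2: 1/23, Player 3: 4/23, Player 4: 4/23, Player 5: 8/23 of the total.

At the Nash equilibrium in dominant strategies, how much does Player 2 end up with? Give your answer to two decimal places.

23.92 dollars

Player j's private return per contributed unit is 3.2 × (j's share). Contributing is weakly dominant for j when that share is at least 1/3.2 = 0.3125, and contributing 0 is dominant otherwise.
Only Player 5 (8/23) clears that bar, contributing 21; the remaining 4 contribute 0. Total contributed: 21.
Player 2 keeps 21 and receives 3.2 × 21 × 1/23 = 2.92 from the group guarantee fund, for a payoff of 23.92.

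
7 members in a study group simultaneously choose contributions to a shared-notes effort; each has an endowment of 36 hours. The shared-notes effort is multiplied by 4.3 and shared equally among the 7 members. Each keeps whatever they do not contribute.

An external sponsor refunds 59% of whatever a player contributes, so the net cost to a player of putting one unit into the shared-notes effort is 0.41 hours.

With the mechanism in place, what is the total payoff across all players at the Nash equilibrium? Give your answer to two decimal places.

1232.28 hours

The effective private return per unit is now (4.3/7) / 0.41 = 1.4983 > 1, so every player's dominant strategy flips to full contribution.
At the Nash equilibrium everyone contributes 36. Group total payoff = 7 × (36 × 0.59 + 4.3 × 36) = 1232.28.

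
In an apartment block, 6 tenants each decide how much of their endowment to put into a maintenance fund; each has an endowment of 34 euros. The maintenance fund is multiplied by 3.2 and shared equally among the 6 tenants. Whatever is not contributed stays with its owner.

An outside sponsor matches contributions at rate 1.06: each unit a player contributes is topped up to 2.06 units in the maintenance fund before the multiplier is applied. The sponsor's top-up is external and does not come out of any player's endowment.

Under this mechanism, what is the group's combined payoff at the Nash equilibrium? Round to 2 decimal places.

1344.77 euros

Under the mechanism each unit contributed yields 3.2 × 2.06 / 6 = 1.0987 back to its contributor per unit of net cost, which exceeds 1, making full contribution the dominant choice for everyone.
At the Nash equilibrium everyone contributes 34. Group total payoff = 3.2 × 2.06 × 204 = 1344.77.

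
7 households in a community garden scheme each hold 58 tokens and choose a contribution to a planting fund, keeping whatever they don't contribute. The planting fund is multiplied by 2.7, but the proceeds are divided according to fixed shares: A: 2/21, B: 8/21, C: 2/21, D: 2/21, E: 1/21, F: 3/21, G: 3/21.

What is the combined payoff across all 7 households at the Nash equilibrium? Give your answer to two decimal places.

504.60 tokens

Player j's private return per contributed unit is 2.7 × (j's share). Contributing is weakly dominant for j when that share is at least 1/2.7 = 0.3704, and contributing 0 is dominant otherwise.
The only share above 0.3704 is B's 8/21, contributing 58; the remaining 6 contribute 0. Total contributed: 58.
The planting fund pays out 2.7 × 58 = 156.60 in total (split across the unequal shares, but the aggregate is all that matters for the group sum).
The 6 free-riders keep 58 each, adding 348. Group total = 348 + 156.60 = 504.60.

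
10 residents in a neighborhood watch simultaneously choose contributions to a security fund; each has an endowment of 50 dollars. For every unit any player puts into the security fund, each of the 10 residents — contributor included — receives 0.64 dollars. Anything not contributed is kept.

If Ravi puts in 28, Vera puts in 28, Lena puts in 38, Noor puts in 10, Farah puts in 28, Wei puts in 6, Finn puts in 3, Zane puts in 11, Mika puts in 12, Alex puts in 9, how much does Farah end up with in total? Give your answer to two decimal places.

Total contributed: 28 + 28 + 38 + 10 + 28 + 6 + 3 + 11 + 12 + 9 = 173.
Each receives 0.64 × 173 = 110.72 from the security fund.
Farah keeps 50 − 28 = 22, so Farah's payoff is 22 + 110.72 = 132.72.

132.72 dollars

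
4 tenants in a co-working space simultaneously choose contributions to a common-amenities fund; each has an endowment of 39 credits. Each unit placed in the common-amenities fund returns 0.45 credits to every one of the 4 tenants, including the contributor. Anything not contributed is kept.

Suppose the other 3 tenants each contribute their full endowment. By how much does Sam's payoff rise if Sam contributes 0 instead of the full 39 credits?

21.45 credits

Switching from a contribution of 39 to 0 lets Sam keep an extra 39 credits, but lowers the common-amenities fund by 39, which costs Sam their own share of that drop: 0.45 × 39 = 17.55.
Net gain = 39 − 17.55 = 21.45. The private return per contributed unit (0.45) is below 1, so free-riding is indeed the best response regardless of what the others do.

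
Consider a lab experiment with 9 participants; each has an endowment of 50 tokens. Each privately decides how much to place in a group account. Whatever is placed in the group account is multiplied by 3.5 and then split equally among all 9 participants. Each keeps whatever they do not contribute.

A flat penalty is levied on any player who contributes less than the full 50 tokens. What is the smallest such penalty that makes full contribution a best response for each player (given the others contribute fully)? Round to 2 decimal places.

Given the others contribute fully, the best deviation is to contribute 0 (any partial contribution still incurs the fine and gives up units whose private return 0.3889 is below 1).
Deviating from 50 to 0 saves 50 tokens but forfeits the deviator's share of the drop in the group account: 3.5/9 × 50 = 19.44.
So the deviation gain is 50 − 19.44 = 30.56, and the fine must be at least 30.56 tokens to wipe it out.

30.56 tokens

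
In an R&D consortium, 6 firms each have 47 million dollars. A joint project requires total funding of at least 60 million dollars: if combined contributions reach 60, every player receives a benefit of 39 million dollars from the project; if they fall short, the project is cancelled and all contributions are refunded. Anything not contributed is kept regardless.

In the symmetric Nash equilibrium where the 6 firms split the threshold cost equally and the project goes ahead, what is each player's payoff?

Equal share of the threshold: 60/6 = 10.
At this profile no one gains by cutting their contribution: any cut drops the total below 60, the project is cancelled, contributions are refunded, and the deviator ends with 47, which is less than 47 − 10 + 39 = 76. Contributing more than 10 just wastes the excess. So contributing exactly 10 is a best response.
Each player's payoff: 47 − 10 + 39 = 76.

76 million dollars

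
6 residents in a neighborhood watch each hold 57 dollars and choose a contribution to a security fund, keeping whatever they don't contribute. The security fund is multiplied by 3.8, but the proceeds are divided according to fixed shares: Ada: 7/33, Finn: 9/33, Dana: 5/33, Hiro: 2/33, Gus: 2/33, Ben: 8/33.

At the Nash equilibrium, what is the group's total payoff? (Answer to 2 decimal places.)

501.60 dollars

A player with share s gets back 3.8·s per unit contributed, so full contribution is dominant for anyone with s > 1/3.8 = 0.2632 and zero contribution is dominant for anyone below.
Finn alone (share 9/33) is above the threshold, contributing 57; the remaining 5 contribute 0. Total contributed: 57.
The security fund pays out 3.8 × 57 = 216.60 in total (split across the unequal shares, but the aggregate is all that matters for the group sum).
The 5 free-riders keep 57 each, adding 285. Group total = 285 + 216.60 = 501.60.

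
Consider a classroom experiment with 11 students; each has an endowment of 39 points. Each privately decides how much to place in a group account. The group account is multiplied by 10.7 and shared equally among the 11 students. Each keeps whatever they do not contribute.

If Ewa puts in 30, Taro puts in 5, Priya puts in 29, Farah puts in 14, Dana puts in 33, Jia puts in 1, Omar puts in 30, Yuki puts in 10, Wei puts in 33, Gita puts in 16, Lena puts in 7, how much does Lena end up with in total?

234.33 points

Total contributed: 30 + 5 + 29 + 14 + 33 + 1 + 30 + 10 + 33 + 16 + 7 = 208.
Each receives 10.7 × 208 / 11 = 202.33 from the group account.
Lena keeps 39 − 7 = 32, so Lena's payoff is 32 + 202.33 = 234.33.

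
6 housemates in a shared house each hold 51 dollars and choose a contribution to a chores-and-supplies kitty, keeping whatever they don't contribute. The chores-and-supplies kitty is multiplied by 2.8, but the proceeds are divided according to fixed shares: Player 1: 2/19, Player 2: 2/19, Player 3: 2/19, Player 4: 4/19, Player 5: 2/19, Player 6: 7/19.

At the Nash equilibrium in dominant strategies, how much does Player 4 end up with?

For player j, contributing a unit is worthwhile iff 2.8 × (j's share) ≥ 1, i.e. iff j's share is at least 0.3571.
Only Player 6 (7/19) clears that bar, contributing 51; the remaining 5 contribute 0. Total contributed: 51.
Player 4 keeps 51 and receives 2.8 × 51 × 4/19 = 30.06 from the chores-and-supplies kitty, for a payoff of 81.06.

81.06 dollars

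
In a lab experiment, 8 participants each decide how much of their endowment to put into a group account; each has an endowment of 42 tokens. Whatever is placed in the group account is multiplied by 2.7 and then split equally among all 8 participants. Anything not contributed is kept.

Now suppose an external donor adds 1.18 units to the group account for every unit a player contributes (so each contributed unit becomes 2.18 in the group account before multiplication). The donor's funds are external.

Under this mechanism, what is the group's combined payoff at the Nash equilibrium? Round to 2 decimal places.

Even with the mechanism, each unit contributed returns only 2.7 × 2.18 / 8 = 0.7358 per unit of net cost, so contributing nothing is still dominant.
At the Nash equilibrium no one contributes; group total payoff = 8 × 42 = 336.

336.00 tokens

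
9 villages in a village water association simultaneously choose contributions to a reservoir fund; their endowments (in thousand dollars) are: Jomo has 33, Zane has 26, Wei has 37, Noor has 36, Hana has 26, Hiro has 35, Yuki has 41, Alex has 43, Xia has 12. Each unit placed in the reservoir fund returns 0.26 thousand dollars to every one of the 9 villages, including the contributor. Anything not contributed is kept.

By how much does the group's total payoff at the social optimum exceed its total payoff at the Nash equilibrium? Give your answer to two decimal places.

387.26 thousand dollars

The private return per contributed unit is 0.26 < 1 for everyone, so the Nash equilibrium is zero contribution and the group total is Σ E_j = 33 + 26 + 37 + 36 + 26 + 35 + 41 + 43 + 12 = 289.
Each contributed unit returns 2.340 to the group, so the social optimum is full contribution by everyone: group total = 2.340 × 289 = 676.26.
Efficiency loss = (2.340 − 1) × 289 = 387.26.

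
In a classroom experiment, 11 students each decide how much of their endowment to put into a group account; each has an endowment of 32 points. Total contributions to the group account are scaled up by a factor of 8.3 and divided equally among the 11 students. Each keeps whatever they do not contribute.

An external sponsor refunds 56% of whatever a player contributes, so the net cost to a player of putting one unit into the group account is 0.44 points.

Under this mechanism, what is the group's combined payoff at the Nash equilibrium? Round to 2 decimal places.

3118.72 points

Under the mechanism each unit contributed yields (8.3/11) / 0.44 = 1.7149 back to its contributor per unit of net cost, which exceeds 1, making full contribution the dominant choice for everyone.
At the Nash equilibrium everyone contributes 32. Group total payoff = 11 × (32 × 0.56 + 8.3 × 32) = 3118.72.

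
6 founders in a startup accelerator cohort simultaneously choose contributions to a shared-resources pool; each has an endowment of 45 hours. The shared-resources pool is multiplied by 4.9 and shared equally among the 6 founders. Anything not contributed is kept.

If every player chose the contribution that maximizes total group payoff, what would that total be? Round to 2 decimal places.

1323.00 hours

Each contributed unit returns 4.900 to the group as a whole (0.8167 to each of 6 players), which exceeds 1, so the social optimum is full contribution: group total = 4.900 × 270 = 1323.00.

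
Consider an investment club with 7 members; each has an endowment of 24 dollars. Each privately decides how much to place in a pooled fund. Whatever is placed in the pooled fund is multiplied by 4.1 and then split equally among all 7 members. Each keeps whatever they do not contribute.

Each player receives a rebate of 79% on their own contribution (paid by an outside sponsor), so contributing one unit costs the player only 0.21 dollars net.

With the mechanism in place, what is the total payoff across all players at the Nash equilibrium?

821.52 dollars

With the mechanism, a contributed unit returns (4.1/7) / 0.21 = 2.7891 per unit of net cost to the contributor — now above 1 — so contributing fully is weakly dominant for every player.
At the Nash equilibrium everyone contributes 24. Group total payoff = 7 × (24 × 0.79 + 4.1 × 24) = 821.52.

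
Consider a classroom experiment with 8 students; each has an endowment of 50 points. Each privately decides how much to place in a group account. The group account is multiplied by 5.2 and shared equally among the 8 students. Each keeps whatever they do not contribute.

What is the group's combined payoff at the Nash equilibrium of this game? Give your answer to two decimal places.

400.00 points

Each contributed unit returns 5.2/8 = 0.6500 to its contributor — below 1 — so contributing 0 is dominant for every player. At the Nash equilibrium everyone keeps their 50, and the group total is 8 × 50 = 400.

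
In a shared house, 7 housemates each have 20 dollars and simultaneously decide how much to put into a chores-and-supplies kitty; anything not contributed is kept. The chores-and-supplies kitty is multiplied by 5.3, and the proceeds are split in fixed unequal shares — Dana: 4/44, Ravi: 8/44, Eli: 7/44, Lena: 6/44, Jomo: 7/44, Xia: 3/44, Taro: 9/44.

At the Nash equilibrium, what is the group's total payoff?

226.00 dollars

A player with share s gets back 5.3·s per unit contributed, so full contribution is dominant for anyone with s > 1/5.3 = 0.1887 and zero contribution is dominant for anyone below.
Taro alone (share 9/44) is above the threshold, contributing 20; the remaining 6 contribute 0. Total contributed: 20.
The chores-and-supplies kitty pays out 5.3 × 20 = 106.00 in total (split across the unequal shares, but the aggregate is all that matters for the group sum).
The 6 free-riders keep 20 each, adding 120. Group total = 120 + 106.00 = 226.00.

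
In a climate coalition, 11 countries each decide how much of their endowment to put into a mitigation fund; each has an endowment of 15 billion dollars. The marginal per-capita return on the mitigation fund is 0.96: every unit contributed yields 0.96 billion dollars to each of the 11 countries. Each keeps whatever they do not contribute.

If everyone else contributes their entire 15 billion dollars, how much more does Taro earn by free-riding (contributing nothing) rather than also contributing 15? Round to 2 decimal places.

0.60 billion dollars

Switching from a contribution of 15 to 0 lets Taro keep an extra 15 billion dollars, but lowers the mitigation fund by 15, which costs Taro their own share of that drop: 0.96 × 15 = 14.40.
Net gain = 15 − 14.40 = 0.60. The private return per contributed unit (0.96) is below 1, so free-riding is indeed the best response regardless of what the others do.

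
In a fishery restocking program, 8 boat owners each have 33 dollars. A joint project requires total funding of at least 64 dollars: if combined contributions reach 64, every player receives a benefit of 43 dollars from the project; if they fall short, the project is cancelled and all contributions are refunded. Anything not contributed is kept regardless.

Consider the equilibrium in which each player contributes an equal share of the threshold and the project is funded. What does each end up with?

Equal share of the threshold: 64/8 = 8.
At this profile no one gains by cutting their contribution: any cut drops the total below 64, the project is cancelled, contributions are refunded, and the deviator ends with 33, which is less than 33 − 8 + 43 = 68. Contributing more than 8 just wastes the excess. So contributing exactly 8 is a best response.
Each player's payoff: 33 − 8 + 43 = 68.

68 dollars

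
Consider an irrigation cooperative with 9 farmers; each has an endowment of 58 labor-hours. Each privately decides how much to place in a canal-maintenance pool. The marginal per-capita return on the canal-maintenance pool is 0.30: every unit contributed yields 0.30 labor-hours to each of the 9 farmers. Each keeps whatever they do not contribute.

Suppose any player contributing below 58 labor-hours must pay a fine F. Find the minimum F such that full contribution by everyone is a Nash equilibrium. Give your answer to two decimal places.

40.60 labor-hours

Given the others contribute fully, the best deviation is to contribute 0 (any partial contribution still incurs the fine and gives up units whose private return 0.30 is below 1).
Deviating from 58 to 0 saves 58 labor-hours but forfeits the deviator's share of the drop in the canal-maintenance pool: 0.30 × 58 = 17.40.
So the deviation gain is 58 − 17.40 = 40.60, and the fine must be at least 40.60 labor-hours to wipe it out.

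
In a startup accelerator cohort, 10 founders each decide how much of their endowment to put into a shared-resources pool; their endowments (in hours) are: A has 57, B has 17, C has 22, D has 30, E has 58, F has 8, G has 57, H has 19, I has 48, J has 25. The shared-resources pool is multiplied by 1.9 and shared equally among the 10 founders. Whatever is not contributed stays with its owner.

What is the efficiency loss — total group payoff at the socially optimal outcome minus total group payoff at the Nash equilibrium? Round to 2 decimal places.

The private return per contributed unit is 1.9/10 = 0.1900 < 1 for every player regardless of endowment, so the Nash equilibrium is zero contribution and the group total is Σ E_j = 57 + 17 + 22 + 30 + 58 + 8 + 57 + 19 + 48 + 25 = 341.
Each contributed unit returns 1.900 to the group, so the social optimum is full contribution by everyone: group total = 1.900 × 341 = 647.90.
Efficiency loss = (1.900 − 1) × 341 = 306.90.

306.90 hours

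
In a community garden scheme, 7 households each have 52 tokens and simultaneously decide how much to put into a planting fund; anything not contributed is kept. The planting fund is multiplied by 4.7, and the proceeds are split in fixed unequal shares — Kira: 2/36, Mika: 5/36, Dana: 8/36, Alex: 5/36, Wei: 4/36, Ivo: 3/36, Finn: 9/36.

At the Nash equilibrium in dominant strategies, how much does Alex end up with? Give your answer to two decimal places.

Player j's private return per contributed unit is 4.7 × (j's share). Contributing is weakly dominant for j when that share is at least 1/4.7 = 0.2128, and contributing 0 is dominant otherwise.
Dana and Finn clear that bar, contributing 52 each; the remaining 5 contribute 0. Total contributed: 104.
Alex keeps 52 and receives 4.7 × 104 × 5/36 = 67.89 from the planting fund, for a payoff of 119.89.

119.89 tokens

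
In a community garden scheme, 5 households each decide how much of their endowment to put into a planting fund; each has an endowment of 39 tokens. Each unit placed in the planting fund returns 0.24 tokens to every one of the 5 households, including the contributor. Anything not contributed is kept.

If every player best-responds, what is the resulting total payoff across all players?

The private return per contributed unit is 0.24 < 1, so contributing 0 is dominant for every player. At the Nash equilibrium everyone keeps their 39, and the group total is 5 × 39 = 195.

195.00 tokens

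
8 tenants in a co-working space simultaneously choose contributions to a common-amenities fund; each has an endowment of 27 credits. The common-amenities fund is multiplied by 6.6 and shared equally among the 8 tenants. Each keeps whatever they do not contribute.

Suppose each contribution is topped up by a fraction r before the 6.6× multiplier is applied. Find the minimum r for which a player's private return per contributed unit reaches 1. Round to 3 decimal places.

With matching at rate r, one contributed unit becomes (1 + r) in the common-amenities fund and returns 6.6 × (1 + r) / 8 to the contributor.
Setting this equal to 1: 1 + r = 8/6.6 = 1.2121.
So the minimum matching rate is r = 1.2121 − 1 = 0.212.

0.212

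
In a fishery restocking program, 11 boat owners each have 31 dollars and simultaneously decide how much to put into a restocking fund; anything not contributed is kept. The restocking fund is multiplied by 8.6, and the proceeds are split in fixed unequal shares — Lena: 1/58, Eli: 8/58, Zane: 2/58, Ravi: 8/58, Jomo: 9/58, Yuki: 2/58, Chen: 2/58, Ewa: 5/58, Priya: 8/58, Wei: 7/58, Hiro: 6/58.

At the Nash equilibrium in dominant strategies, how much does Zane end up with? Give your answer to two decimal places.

For player j, contributing a unit is worthwhile iff 8.6 × (j's share) ≥ 1, i.e. iff j's share is at least 0.1163.
The shares above 0.1163 belong to Eli, Ravi, Jomo, Priya and Wei, contributing 31 each; the remaining 6 contribute 0. Total contributed: 155.
Zane keeps 31 and receives 8.6 × 155 × 2/58 = 45.97 from the restocking fund, for a payoff of 76.97.

76.97 dollars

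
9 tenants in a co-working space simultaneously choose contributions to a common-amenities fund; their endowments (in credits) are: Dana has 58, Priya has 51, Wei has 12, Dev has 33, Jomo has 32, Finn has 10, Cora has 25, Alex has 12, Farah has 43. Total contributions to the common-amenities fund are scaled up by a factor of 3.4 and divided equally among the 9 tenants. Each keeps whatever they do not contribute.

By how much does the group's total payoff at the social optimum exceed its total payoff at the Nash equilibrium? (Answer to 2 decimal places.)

662.40 credits

The private return per contributed unit is 3.4/9 = 0.3778 < 1 for every player regardless of endowment, so the Nash equilibrium is zero contribution and the group total is Σ E_j = 58 + 51 + 12 + 33 + 32 + 10 + 25 + 12 + 43 = 276.
Each contributed unit returns 3.400 to the group, so the social optimum is full contribution by everyone: group total = 3.400 × 276 = 938.40.
Efficiency loss = (3.400 − 1) × 276 = 662.40.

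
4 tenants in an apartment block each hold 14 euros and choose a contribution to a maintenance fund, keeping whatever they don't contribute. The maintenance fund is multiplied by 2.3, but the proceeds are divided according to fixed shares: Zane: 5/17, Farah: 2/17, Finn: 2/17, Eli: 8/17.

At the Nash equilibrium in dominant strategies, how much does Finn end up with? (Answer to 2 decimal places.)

A player with share s gets back 2.3·s per unit contributed, so full contribution is dominant for anyone with s > 1/2.3 = 0.4348 and zero contribution is dominant for anyone below.
Eli alone (share 8/17) is above the threshold, contributing 14; the remaining 3 contribute 0. Total contributed: 14.
Finn keeps 14 and receives 2.3 × 14 × 2/17 = 3.79 from the maintenance fund, for a payoff of 17.79.

17.79 euros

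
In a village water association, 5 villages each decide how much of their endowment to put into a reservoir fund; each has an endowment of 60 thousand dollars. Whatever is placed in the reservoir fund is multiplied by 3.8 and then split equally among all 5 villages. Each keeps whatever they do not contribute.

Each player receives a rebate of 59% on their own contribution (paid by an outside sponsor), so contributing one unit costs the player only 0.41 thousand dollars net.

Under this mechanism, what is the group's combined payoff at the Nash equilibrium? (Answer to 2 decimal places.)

1317.00 thousand dollars

The effective private return per unit is now (3.8/5) / 0.41 = 1.8537 > 1, so every player's dominant strategy flips to full contribution.
At the Nash equilibrium everyone contributes 60. Group total payoff = 5 × (60 × 0.59 + 3.8 × 60) = 1317.00.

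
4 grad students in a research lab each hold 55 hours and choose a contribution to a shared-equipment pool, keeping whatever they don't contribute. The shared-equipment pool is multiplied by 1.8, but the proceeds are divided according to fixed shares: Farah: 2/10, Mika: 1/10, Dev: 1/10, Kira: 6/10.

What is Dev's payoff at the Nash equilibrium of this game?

64.90 hours

Each unit j contributes comes back to j as 1.8 × (j's share), so j prefers to contribute only if that share exceeds 1/1.8 = 0.5556; otherwise keeping the unit dominates.
The only share above 0.5556 is Kira's 6/10, contributing 55; the remaining 3 contribute 0. Total contributed: 55.
Dev keeps 55 and receives 1.8 × 55 × 1/10 = 9.90 from the shared-equipment pool, for a payoff of 64.90.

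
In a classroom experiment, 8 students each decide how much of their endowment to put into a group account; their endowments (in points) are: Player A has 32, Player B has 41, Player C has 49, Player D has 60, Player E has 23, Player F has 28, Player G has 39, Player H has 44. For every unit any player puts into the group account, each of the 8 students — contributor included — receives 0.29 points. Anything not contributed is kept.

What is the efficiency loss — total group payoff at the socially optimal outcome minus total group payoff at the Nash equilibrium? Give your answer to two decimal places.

The private return per contributed unit is 0.29 < 1 for everyone, so the Nash equilibrium is zero contribution and the group total is Σ E_j = 32 + 41 + 49 + 60 + 23 + 28 + 39 + 44 = 316.
Each contributed unit returns 2.320 to the group, so the social optimum is full contribution by everyone: group total = 2.320 × 316 = 733.12.
Efficiency loss = (2.320 − 1) × 316 = 417.12.

417.12 points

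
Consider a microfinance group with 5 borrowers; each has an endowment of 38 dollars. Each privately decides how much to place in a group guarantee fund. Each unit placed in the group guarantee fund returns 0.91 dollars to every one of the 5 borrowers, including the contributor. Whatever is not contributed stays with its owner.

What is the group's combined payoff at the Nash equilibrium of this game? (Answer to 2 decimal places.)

The private return per contributed unit is 0.91 < 1, so contributing 0 is dominant for every player. At the Nash equilibrium everyone keeps their 38, and the group total is 5 × 38 = 190.

190.00 dollars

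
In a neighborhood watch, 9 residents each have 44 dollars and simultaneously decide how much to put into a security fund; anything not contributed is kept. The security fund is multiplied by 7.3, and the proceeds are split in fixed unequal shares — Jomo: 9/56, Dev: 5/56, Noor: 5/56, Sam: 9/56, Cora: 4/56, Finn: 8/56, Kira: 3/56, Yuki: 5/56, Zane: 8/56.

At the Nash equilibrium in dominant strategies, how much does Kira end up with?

112.83 dollars

Each unit j contributes comes back to j as 7.3 × (j's share), so j prefers to contribute only if that share exceeds 1/7.3 = 0.1370; otherwise keeping the unit dominates.
Jomo, Sam, Finn and Zane are above the threshold, contributing 44 each; the remaining 5 contribute 0. Total contributed: 176.
Kira keeps 44 and receives 7.3 × 176 × 3/56 = 68.83 from the security fund, for a payoff of 112.83.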